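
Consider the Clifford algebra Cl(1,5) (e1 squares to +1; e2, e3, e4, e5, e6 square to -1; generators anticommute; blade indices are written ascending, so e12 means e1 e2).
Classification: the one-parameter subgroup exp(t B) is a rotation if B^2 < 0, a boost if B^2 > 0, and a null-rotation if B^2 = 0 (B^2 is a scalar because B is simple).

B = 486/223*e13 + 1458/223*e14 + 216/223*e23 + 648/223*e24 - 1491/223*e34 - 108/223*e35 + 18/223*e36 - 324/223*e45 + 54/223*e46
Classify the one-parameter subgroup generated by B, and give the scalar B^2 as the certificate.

B^2 term by term: the squares give (486/223)^2*(e13)^2 + (1458/223)^2*(e14)^2 + (216/223)^2*(e23)^2 + (648/223)^2*(e24)^2 + (-1491/223)^2*(e34)^2 + (-108/223)^2*(e35)^2 + (18/223)^2*(e36)^2 + (-324/223)^2*(e45)^2 + (54/223)^2*(e46)^2 = 236196/49729*(+1) + 2125764/49729*(+1) + 46656/49729*(-1) + 419904/49729*(-1) + 2223081/49729*(-1) + 11664/49729*(-1) + 324/49729*(-1) + 104976/49729*(-1) + 2916/49729*(-1) = -9 (each basis 2-blade squares to minus the product of its generators' squares); cross terms between blades sharing an index anticommute and cancel; the commuting (index-disjoint) pairs give grade-4 terms 2*c*c'*(blade product), which cancel blade by blade — e1234: -629856/49729 + 629856/49729 = 0; e1345: -314928/49729 + 314928/49729 = 0; e1346: 52488/49729 - 52488/49729 = 0; e2345: -139968/49729 + 139968/49729 = 0; e2346: 23328/49729 - 23328/49729 = 0; e3456: 11664/49729 - 11664/49729 = 0 — confirming B is simple. So B^2 = -9.
Answer: rotation, certificate B^2 = -9. Why this suffices: the scalar -9 survives any versor conjugation, so its sign alone determines the class however B is presented.


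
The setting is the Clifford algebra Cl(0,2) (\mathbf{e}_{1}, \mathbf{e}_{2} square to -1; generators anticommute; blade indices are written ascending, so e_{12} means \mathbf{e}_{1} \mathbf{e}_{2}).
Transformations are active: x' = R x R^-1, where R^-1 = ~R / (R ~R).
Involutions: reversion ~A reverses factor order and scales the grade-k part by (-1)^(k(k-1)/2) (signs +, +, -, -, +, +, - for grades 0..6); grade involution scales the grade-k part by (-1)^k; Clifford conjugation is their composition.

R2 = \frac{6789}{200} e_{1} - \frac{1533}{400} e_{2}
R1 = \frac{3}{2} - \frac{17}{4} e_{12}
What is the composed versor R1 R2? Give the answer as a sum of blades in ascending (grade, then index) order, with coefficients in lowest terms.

Distribute over the terms of R1 (each basis-blade product reordered to ascending indices, repeated generators contracted through their squares):
(\frac{3}{2}) R2 = \frac{20367}{400} e_{1} - \frac{4599}{800} e_{2}
(-\frac{17}{4} e_{12}) R2 = -\frac{26061}{1600} e_{1} - \frac{115413}{800} e_{2}
Summing the partial products and collecting blades:
Answer: \frac{55407}{1600} e_{1} - \frac{30003}{200} e_{2}


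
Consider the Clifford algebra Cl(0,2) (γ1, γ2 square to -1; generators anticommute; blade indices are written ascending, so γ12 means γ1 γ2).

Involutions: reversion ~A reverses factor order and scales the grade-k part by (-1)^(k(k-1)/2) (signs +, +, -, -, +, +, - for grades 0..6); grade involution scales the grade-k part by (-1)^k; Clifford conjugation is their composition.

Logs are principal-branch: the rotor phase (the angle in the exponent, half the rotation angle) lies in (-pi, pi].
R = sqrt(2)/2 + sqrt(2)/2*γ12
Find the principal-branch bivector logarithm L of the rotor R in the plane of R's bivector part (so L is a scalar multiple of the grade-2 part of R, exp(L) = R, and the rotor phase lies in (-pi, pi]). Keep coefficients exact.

The scalar part of R is sqrt(2)/2, which fixes the principal-branch rotor phase; the unit plane is then the bivector part divided by the sine of that phase, and L is that plane scaled by the phase.
Concretely: cos(phase) = sqrt(2)/2 gives phase = ±pi/4, and since phase/sin(phase) is even the sign is immaterial: L = (phase/sin(phase)) * <R>_2 = (sqrt(2)*pi/4) * <R>_2.
Answer: pi/4*γ12


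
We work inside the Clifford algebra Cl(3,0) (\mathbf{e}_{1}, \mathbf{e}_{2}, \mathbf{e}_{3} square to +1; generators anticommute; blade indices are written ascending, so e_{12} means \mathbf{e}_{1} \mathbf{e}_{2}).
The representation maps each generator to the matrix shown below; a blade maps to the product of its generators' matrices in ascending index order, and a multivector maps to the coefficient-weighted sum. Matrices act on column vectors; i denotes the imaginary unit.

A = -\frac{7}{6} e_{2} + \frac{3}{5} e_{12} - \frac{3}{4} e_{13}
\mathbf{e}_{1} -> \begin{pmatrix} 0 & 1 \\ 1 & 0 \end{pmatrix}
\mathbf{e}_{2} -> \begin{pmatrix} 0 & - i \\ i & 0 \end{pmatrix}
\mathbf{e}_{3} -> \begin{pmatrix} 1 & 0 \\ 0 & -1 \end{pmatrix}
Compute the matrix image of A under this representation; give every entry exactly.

Bivector images (products of the table entries): rho(e_{12}) = rho(\mathbf{e}_{1})rho(\mathbf{e}_{2}) = \begin{pmatrix} i & 0 \\ 0 & - i \end{pmatrix}; rho(e_{13}) = rho(\mathbf{e}_{1})rho(\mathbf{e}_{3}) = \begin{pmatrix} 0 & -1 \\ 1 & 0 \end{pmatrix}.
M = (-\frac{7}{6})*rho(e_{2}) + (\frac{3}{5})*rho(e_{12}) + (-\frac{3}{4})*rho(e_{13}), summed entrywise:
Answer: \begin{pmatrix} \frac{3 i}{5} & \frac{3}{4} + \frac{7 i}{6} \\ - \frac{3}{4} - \frac{7 i}{6} & - \frac{3 i}{5} \end{pmatrix}


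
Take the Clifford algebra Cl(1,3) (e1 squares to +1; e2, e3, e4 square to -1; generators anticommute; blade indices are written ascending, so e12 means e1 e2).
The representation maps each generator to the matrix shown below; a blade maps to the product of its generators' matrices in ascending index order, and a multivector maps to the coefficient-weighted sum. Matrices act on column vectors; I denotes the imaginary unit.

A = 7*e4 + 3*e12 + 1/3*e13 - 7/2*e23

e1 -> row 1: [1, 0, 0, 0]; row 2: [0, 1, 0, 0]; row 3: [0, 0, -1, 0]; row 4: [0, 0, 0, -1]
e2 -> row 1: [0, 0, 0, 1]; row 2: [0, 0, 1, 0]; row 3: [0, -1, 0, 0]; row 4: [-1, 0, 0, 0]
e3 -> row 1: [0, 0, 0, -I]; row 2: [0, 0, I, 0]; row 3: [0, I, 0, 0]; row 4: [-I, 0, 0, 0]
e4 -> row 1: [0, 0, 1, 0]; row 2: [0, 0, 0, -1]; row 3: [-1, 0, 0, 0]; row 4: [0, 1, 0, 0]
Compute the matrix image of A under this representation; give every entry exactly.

Bivector images (products of the table entries): rho(e12) = rho(e1)rho(e2) = row 1: [0, 0, 0, 1]; row 2: [0, 0, 1, 0]; row 3: [0, 1, 0, 0]; row 4: [1, 0, 0, 0]; rho(e13) = rho(e1)rho(e3) = row 1: [0, 0, 0, -I]; row 2: [0, 0, I, 0]; row 3: [0, -I, 0, 0]; row 4: [I, 0, 0, 0]; rho(e23) = rho(e2)rho(e3) = row 1: [-I, 0, 0, 0]; row 2: [0, I, 0, 0]; row 3: [0, 0, -I, 0]; row 4: [0, 0, 0, I].
M = (7)*rho(e4) + (3)*rho(e12) + (1/3)*rho(e13) + (-7/2)*rho(e23), summed entrywise:
Answer: row 1: [7*I/2, 0, 7, 3 - I/3]; row 2: [0, -7*I/2, 3 + I/3, -7]; row 3: [-7, 3 - I/3, 7*I/2, 0]; row 4: [3 + I/3, 7, 0, -7*I/2]


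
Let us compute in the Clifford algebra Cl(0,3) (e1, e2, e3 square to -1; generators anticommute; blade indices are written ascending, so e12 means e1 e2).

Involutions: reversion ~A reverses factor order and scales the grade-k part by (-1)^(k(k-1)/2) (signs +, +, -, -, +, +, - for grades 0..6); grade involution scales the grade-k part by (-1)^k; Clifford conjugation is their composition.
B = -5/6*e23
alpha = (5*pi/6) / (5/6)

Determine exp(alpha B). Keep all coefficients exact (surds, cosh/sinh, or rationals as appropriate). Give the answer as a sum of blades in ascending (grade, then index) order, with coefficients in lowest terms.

B^2 = (-5/6)^2*(e23)^2 = 25/36*(-1) = -25/36 (a basis 2-blade squares to minus the product of its generators' squares).
B^2 = -25/36 — a negative square means the series sums to a rotation: l = 5/6, alpha*l = 5*pi/6, so exp(alpha B) = cos(5*pi/6) + (sin(5*pi/6)/(5/6))*B = -sqrt(3)/2 + (3/5)*B.
Answer: -sqrt(3)/2 - 1/2*e23


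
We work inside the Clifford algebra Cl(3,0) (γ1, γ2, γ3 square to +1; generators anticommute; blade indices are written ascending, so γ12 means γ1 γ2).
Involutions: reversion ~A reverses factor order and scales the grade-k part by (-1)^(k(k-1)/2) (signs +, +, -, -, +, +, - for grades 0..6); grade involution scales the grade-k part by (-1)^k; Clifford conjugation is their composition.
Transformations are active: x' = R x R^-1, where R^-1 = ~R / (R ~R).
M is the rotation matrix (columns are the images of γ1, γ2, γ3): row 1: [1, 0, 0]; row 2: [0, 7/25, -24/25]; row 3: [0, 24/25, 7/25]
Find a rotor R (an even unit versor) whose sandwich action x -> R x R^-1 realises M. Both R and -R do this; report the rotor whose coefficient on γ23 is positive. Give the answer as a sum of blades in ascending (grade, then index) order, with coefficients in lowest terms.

Method: write R = a + b12*γ12 + b13*γ13 + b23*γ23 with a^2 + b12^2 + b13^2 + b23^2 = 1 (so R^-1 = ~R). Expanding the columns R e_j ~R gives tr M = 4a^2 - 1 and, from the antisymmetric part, M21 - M12 = -4a*b12, M13 - M31 = 4a*b13, M32 - M23 = -4a*b23.
Here tr M = 39/25, so a^2 = (1 + tr M)/4 = 16/25 and a = ±4/5. Taking a = 4/5: M21 - M12 = 0, M13 - M31 = 0, M32 - M23 = 48/25, giving b12 = 0, b13 = 0, b23 = -3/5, i.e. R = 4/5 - 3/5*γ23.
Its γ23 coefficient is negative, so report the other preimage -R.
Answer: -4/5 + 3/5*γ23. Key observation: the double cover Spin(3) -> SO(3) sends R and -R to the same matrix (trace 39/25 here), so the stated sign of the γ23 coefficient is what selects one sheet.


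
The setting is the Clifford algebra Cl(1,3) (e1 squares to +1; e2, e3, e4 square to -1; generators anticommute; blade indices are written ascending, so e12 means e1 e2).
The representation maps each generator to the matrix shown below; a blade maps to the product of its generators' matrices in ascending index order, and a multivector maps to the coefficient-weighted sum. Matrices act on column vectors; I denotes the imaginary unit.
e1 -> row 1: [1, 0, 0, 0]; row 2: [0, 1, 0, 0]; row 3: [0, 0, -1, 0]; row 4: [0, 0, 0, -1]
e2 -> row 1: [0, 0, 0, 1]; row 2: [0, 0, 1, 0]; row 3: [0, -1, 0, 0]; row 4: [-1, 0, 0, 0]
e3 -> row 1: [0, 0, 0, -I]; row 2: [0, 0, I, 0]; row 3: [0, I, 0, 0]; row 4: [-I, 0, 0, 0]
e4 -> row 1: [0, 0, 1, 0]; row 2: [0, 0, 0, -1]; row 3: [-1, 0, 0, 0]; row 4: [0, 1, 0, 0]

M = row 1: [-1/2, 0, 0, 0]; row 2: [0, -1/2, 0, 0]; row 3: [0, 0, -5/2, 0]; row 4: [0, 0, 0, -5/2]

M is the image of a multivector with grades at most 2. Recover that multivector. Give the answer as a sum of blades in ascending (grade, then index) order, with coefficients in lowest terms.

Method: the blade images are trace-orthogonal — tr(rho(e_A) rho(e_B)^-1) = 4 if A = B and 0 otherwise — and rho(e_A)^-1 = (e_A)^2 * rho(e_A) with (e_A)^2 = +1 or -1, so the coefficient of e_A in the preimage is (e_A)^2 * tr(M rho(e_A))/4.
Nonzero projections over blades of grade <= 2: 1: (1)^2 = +1, tr(M 1) = -6, coefficient -3/2; e1: (e1)^2 = +1, tr(M rho(e1)) = 4, coefficient 1. Every other blade of grade <= 2 projects to 0.
Answer: -3/2 + e1


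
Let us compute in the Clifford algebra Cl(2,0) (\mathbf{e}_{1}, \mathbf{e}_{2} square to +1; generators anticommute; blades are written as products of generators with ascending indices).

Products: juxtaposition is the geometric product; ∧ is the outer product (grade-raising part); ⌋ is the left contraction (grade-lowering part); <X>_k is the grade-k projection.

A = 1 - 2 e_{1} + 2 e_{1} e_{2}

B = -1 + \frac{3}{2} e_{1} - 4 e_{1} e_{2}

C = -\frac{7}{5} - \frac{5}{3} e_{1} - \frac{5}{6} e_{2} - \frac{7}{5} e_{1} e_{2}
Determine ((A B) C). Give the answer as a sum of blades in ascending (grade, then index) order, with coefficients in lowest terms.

step 1: 4 + \frac{7}{2} e_{1} + 5 e_{2} - 6 e_{1} e_{2}
step 2: -24 + \frac{13}{30} e_{1} - \frac{757}{30} e_{2} + \frac{493}{60} e_{1} e_{2}
Answer: -24 + \frac{13}{30} e_{1} - \frac{757}{30} e_{2} + \frac{493}{60} e_{1} e_{2}


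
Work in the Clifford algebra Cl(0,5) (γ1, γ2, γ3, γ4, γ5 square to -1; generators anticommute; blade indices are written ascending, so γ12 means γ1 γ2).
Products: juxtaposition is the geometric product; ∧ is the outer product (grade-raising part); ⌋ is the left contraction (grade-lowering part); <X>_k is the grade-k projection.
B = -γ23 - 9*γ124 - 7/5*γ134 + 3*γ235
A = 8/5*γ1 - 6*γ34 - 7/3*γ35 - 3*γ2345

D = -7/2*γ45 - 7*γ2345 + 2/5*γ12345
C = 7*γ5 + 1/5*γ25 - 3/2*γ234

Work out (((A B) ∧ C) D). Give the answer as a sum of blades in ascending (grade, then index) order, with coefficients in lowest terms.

step 1: -42/5*γ1 + 7*γ2 - 9*γ4 + 102/5*γ24 + 7/3*γ25 + 56/25*γ34 - 3*γ45 - 278/5*γ123 - 21/5*γ125 + 27*γ135 - 49/15*γ145 - 18*γ245 + 24/5*γ1235 - 21*γ12345
step 2: -294/5*γ15 + 49*γ25 - 63*γ45 - 42/25*γ125 + 723/5*γ245 + 392/25*γ345 + 63/5*γ1234 - 1946/5*γ1235 + 56/125*γ2345
step 3: -55909/250 + 112/625*γ1 + 30793/50*γ2 - 23933/25*γ3 + 3892/25*γ4 + 126/25*γ5 + 784/125*γ12 - 1446/25*γ13 - 12593/5*γ14 - 441/5*γ15 - 54929/125*γ23 - 343/2*γ24 + 42791/125*γ34 + 126/5*γ123 + 147/25*γ124 - 784/25*γ134 - 588/25*γ234 + 8869/5*γ1234 + 441/10*γ1235
Answer: -55909/250 + 112/625*γ1 + 30793/50*γ2 - 23933/25*γ3 + 3892/25*γ4 + 126/25*γ5 + 784/125*γ12 - 1446/25*γ13 - 12593/5*γ14 - 441/5*γ15 - 54929/125*γ23 - 343/2*γ24 + 42791/125*γ34 + 126/5*γ123 + 147/25*γ124 - 784/25*γ134 - 588/25*γ234 + 8869/5*γ1234 + 441/10*γ1235


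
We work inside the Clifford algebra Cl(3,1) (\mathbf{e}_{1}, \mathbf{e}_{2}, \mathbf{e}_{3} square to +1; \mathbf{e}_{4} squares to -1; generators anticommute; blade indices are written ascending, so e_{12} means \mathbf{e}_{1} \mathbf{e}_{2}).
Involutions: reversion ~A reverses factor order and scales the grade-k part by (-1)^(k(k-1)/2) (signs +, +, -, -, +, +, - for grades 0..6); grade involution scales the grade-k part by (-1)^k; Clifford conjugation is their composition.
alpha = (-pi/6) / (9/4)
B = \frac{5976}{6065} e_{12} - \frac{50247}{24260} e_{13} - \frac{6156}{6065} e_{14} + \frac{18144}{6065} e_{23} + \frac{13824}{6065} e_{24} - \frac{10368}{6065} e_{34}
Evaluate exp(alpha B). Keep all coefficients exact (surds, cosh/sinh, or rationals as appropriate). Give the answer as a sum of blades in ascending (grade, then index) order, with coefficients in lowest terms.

B^2 term by term: the squares give (\frac{5976}{6065})^2*(e_{12})^2 + (-\frac{50247}{24260})^2*(e_{13})^2 + (-\frac{6156}{6065})^2*(e_{14})^2 + (\frac{18144}{6065})^2*(e_{23})^2 + (\frac{13824}{6065})^2*(e_{24})^2 + (-\frac{10368}{6065})^2*(e_{34})^2 = \frac{35712576}{36784225}*(-1) + \frac{2524761009}{588547600}*(-1) + \frac{37896336}{36784225}*(+1) + \frac{329204736}{36784225}*(-1) + \frac{191102976}{36784225}*(+1) + \frac{107495424}{36784225}*(+1) = -\frac{81}{16} (each basis 2-blade squares to minus the product of its generators' squares); cross terms between blades sharing an index anticommute and cancel; the commuting (index-disjoint) pairs give grade-4 terms 2*c*c'*(blade product), which cancel blade by blade — e_{1234}: -\frac{123918336}{36784225} + \frac{347307264}{36784225} - \frac{223388928}{36784225} = 0 — confirming B is simple. So B^2 = -\frac{81}{16}.
B^2 = -\frac{81}{16} — B^2 < 0, so the exponential closes trigonometrically: l = \frac{9}{4}, alpha*l = - \frac{\pi}{6}, so exp(alpha B) = cos(- \frac{\pi}{6}) + (sin(- \frac{\pi}{6})/(\frac{9}{4}))*B = \frac{\sqrt{3}}{2} + (- \frac{2}{9})*B.
Answer: \frac{\sqrt{3}}{2} - \frac{1328}{6065} e_{12} + \frac{5583}{12130} e_{13} + \frac{1368}{6065} e_{14} - \frac{4032}{6065} e_{23} - \frac{3072}{6065} e_{24} + \frac{2304}{6065} e_{34}


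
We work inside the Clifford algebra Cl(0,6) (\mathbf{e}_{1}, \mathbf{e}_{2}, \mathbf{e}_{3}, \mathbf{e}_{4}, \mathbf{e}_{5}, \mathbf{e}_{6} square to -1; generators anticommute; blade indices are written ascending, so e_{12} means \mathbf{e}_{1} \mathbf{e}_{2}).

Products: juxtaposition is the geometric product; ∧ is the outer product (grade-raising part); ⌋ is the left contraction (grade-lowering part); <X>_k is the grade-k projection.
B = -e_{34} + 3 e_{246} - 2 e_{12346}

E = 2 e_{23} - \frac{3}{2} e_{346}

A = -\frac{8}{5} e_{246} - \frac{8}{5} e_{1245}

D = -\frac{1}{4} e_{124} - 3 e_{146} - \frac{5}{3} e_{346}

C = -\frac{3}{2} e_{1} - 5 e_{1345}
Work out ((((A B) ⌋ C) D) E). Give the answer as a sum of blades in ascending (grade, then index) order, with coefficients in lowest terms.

step 1: -\frac{24}{5} - \frac{16}{5} e_{13} + \frac{24}{5} e_{156} + \frac{8}{5} e_{236} - \frac{16}{5} e_{356} + \frac{8}{5} e_{1235}
step 2: \frac{36}{5} e_{1} - 16 e_{45} + 24 e_{1345}
step 3: \frac{9}{5} e_{24} + \frac{108}{5} e_{46} + 4 e_{125} + 88 e_{156} + 6 e_{235} - \frac{136}{3} e_{356} - 12 e_{1346}
step 4: 18 e_{1} + \frac{162}{5} e_{3} - 12 e_{5} - \frac{18}{5} e_{34} + 68 e_{45} - 8 e_{135} - \frac{27}{10} e_{236} - \frac{272}{3} e_{256} - 24 e_{1246} + 132 e_{1345} + \frac{216}{5} e_{2346} + 9 e_{2456} + 176 e_{12356} - 6 e_{123456}
Answer: 18 e_{1} + \frac{162}{5} e_{3} - 12 e_{5} - \frac{18}{5} e_{34} + 68 e_{45} - 8 e_{135} - \frac{27}{10} e_{236} - \frac{272}{3} e_{256} - 24 e_{1246} + 132 e_{1345} + \frac{216}{5} e_{2346} + 9 e_{2456} + 176 e_{12356} - 6 e_{123456}


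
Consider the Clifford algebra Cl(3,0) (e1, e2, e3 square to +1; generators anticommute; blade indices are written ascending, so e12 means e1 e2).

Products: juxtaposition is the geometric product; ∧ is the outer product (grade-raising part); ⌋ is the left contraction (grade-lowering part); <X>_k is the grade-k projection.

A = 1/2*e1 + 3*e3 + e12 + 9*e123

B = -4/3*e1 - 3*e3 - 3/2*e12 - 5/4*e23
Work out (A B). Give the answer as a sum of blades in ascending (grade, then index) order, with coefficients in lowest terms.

step 1: -49/6 + 45/4*e1 + 13/3*e2 + 27/2*e3 - 27*e12 + 5/4*e13 - 12*e23 - 65/8*e123
Answer: -49/6 + 45/4*e1 + 13/3*e2 + 27/2*e3 - 27*e12 + 5/4*e13 - 12*e23 - 65/8*e123


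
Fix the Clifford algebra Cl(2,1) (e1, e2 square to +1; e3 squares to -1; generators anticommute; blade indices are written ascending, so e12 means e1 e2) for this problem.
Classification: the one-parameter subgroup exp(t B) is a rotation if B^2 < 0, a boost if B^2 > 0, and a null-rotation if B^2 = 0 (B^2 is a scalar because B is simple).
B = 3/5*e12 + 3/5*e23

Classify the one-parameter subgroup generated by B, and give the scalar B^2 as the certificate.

B^2 term by term: the squares give (3/5)^2*(e12)^2 + (3/5)^2*(e23)^2 = 9/25*(-1) + 9/25*(+1) = 0 (each basis 2-blade squares to minus the product of its generators' squares); cross terms between blades sharing an index anticommute and cancel. So B^2 = 0.
Answer: null-rotation, certificate B^2 = 0. Because 0 is invariant under every versor sandwich, the classification follows from its sign alone.


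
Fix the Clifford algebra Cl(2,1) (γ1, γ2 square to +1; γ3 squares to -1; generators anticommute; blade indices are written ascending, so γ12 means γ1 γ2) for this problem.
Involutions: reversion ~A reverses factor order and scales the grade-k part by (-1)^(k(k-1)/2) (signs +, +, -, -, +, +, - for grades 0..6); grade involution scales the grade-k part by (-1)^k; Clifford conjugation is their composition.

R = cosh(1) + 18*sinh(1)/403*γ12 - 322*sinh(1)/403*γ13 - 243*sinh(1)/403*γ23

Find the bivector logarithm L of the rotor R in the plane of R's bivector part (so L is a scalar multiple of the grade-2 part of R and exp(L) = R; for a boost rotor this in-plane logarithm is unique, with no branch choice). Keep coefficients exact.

The scalar part of R is cosh(1), which fixes the rapidity magnitude through cosh (cosh is even, so it cannot fix the sign — the bivector part carries that); dividing the bivector part by sinh of the rapidity gives the plane, and L = rapidity * plane, where the joint sign ambiguity of (rapidity, plane) cancels in the product.
Concretely: cosh(rapidity) = cosh(1) gives rapidity = ±1, and since rapidity/sinh(rapidity) is even the sign is immaterial: L = (rapidity/sinh(rapidity)) * <R>_2 = (1/sinh(1)) * <R>_2.
Answer: 18/403*γ12 - 322/403*γ13 - 243/403*γ23


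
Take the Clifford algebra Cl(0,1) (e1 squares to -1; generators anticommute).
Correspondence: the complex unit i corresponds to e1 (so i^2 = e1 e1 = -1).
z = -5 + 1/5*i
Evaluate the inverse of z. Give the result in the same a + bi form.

In blades: z = -5 + 1/5*e1.
With qbar = -5 - 1/5*e1 (scalar fixed, mapped units negated), z qbar = 626/25 (the sum of squared coefficients), so z^-1 = qbar / (626/25) = -125/626 - 5/626*e1; translating back:
Answer: -125/626 - 5/626*i


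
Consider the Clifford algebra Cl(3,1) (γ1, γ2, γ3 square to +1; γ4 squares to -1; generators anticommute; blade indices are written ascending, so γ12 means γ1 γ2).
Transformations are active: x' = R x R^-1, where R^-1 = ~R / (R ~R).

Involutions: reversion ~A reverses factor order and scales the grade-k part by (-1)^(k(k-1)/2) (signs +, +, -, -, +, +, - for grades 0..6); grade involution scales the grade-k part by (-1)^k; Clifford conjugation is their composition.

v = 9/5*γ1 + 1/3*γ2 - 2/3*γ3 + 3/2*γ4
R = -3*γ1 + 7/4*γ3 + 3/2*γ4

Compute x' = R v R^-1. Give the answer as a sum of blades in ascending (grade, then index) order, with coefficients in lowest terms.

~R = -3*γ1 + 7/4*γ3 + 3/2*γ4, and R ~R = 157/16, so R^-1 = ~R / (157/16).
R v = -529/60 - γ12 - 23/20*γ13 - 36/5*γ14 - 7/12*γ23 - 1/2*γ24 + 29/8*γ34
Answer: 2819/785*γ1 - 1/3*γ2 - 5836/2355*γ3 - 6587/1570*γ4


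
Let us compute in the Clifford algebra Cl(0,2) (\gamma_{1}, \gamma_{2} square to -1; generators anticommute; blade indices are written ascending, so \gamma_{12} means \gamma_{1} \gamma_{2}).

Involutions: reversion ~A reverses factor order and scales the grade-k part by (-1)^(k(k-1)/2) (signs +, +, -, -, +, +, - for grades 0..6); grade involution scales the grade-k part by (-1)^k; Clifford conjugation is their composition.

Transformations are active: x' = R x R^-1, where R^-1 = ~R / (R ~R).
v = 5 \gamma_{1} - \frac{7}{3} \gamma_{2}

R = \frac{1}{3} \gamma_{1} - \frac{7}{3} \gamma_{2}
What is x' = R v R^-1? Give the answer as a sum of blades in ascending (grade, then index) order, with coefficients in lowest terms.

~R = \frac{1}{3} \gamma_{1} - \frac{7}{3} \gamma_{2}, and R ~R = -\frac{50}{9}, so R^-1 = ~R / (-\frac{50}{9}).
R v = -\frac{64}{9} + \frac{98}{9} \gamma_{12}
Answer: -\frac{311}{75} \gamma_{1} - \frac{91}{25} \gamma_{2}


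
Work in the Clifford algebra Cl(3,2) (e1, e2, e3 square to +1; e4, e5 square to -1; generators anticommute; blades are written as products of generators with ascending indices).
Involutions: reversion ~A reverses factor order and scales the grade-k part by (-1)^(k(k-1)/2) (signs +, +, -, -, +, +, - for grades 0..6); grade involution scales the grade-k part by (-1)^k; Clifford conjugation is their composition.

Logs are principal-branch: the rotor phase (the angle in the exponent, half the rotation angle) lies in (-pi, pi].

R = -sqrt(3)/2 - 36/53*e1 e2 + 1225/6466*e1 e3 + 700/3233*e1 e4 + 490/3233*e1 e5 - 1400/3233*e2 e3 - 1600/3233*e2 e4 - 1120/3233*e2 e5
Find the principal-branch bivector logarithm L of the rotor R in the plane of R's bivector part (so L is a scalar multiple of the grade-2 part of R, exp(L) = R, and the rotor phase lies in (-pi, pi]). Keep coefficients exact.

The scalar part of R is -sqrt(3)/2, which pins the rotor phase on the principal branch; dividing the bivector part by the sine of that phase recovers the unit plane, and L is the phase times that plane.
Concretely: cos(phase) = -sqrt(3)/2 gives phase = ±5*pi/6, and since phase/sin(phase) is even the sign is immaterial: L = (phase/sin(phase)) * <R>_2 = (5*pi/3) * <R>_2.
Answer: -60*pi/53*e1 e2 + 6125*pi/19398*e1 e3 + 3500*pi/9699*e1 e4 + 2450*pi/9699*e1 e5 - 7000*pi/9699*e2 e3 - 8000*pi/9699*e2 e4 - 5600*pi/9699*e2 e5


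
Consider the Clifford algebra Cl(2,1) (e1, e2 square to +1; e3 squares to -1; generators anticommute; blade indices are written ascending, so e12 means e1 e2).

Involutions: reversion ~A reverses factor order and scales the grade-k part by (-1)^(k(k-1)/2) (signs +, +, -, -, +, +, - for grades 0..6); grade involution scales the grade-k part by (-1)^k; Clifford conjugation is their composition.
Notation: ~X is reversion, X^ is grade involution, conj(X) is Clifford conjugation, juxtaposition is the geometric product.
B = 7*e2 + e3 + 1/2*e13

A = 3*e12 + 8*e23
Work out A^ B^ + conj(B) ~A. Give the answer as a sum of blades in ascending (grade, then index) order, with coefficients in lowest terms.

first term: -21*e1 + 8*e2 + 56*e3 - 4*e12 - 3/2*e23 - 3*e123
second term: -21*e1 + 8*e2 + 56*e3 + 4*e12 + 3/2*e23 + 3*e123
Answer: -42*e1 + 16*e2 + 112*e3


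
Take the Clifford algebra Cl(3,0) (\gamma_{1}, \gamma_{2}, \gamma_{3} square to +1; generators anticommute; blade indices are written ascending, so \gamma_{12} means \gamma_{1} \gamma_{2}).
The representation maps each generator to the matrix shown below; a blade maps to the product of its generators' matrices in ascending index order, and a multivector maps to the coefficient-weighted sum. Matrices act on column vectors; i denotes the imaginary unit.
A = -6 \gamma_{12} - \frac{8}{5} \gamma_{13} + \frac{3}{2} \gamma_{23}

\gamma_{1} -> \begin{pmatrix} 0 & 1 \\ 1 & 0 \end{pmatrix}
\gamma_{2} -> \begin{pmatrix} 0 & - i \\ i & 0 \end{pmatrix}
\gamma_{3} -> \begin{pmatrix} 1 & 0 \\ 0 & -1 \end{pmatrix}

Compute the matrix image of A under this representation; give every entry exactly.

Bivector images (products of the table entries): rho(\gamma_{12}) = rho(\gamma_{1})rho(\gamma_{2}) = \begin{pmatrix} i & 0 \\ 0 & - i \end{pmatrix}; rho(\gamma_{13}) = rho(\gamma_{1})rho(\gamma_{3}) = \begin{pmatrix} 0 & -1 \\ 1 & 0 \end{pmatrix}; rho(\gamma_{23}) = rho(\gamma_{2})rho(\gamma_{3}) = \begin{pmatrix} 0 & i \\ i & 0 \end{pmatrix}.
M = (-6)*rho(\gamma_{12}) + (-\frac{8}{5})*rho(\gamma_{13}) + (\frac{3}{2})*rho(\gamma_{23}), summed entrywise:
Answer: \begin{pmatrix} - 6 i & \frac{8}{5} + \frac{3 i}{2} \\ - \frac{8}{5} + \frac{3 i}{2} & 6 i \end{pmatrix}


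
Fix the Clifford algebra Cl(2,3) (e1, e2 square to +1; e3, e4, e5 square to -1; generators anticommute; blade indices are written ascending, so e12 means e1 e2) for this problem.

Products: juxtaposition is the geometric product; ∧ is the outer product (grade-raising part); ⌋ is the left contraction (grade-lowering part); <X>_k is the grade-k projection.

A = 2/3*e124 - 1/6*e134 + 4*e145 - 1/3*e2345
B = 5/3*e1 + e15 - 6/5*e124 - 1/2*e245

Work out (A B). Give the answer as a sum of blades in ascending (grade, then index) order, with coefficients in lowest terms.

step 1: -4/5 + 1/6*e3 - 4*e4 + 2*e12 - 1/3*e15 - 1/5*e23 + 10/9*e24 - 24/5*e25 - 5/18*e34 + 20/3*e45 - 2/5*e135 + 2/3*e245 - 1/6*e345 + 1/3*e1234 - 1/12*e1235 - 5/9*e12345
Answer: -4/5 + 1/6*e3 - 4*e4 + 2*e12 - 1/3*e15 - 1/5*e23 + 10/9*e24 - 24/5*e25 - 5/18*e34 + 20/3*e45 - 2/5*e135 + 2/3*e245 - 1/6*e345 + 1/3*e1234 - 1/12*e1235 - 5/9*e12345


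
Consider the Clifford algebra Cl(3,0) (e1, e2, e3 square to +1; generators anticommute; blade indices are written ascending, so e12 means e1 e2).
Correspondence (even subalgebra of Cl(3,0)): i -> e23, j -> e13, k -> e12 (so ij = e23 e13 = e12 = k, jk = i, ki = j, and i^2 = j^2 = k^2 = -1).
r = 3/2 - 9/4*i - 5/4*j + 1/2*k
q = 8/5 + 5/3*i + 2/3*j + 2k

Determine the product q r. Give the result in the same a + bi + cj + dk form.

In blades: q = 8/5 + 2*e12 + 2/3*e13 + 5/3*e23, r = 3/2 + 1/2*e12 - 5/4*e13 - 9/4*e23.
Distribute q over r term by term (generator squares from the signature, products reordered to ascending indices): (8/5)*r = 12/5 + 4/5*e12 - 2*e13 - 18/5*e23; (2*e12)*r = -1 + 3*e12 - 9/2*e13 + 5/2*e23; (2/3*e13)*r = 5/6 + 3/2*e12 + e13 + 1/3*e23; (5/3*e23)*r = 15/4 - 25/12*e12 - 5/6*e13 + 5/2*e23.
Sum: 359/60 + 193/60*e12 - 19/3*e13 + 26/15*e23; translating back through the correspondence:
Answer: 359/60 + 26/15*i - 19/3*j + 193/60*k


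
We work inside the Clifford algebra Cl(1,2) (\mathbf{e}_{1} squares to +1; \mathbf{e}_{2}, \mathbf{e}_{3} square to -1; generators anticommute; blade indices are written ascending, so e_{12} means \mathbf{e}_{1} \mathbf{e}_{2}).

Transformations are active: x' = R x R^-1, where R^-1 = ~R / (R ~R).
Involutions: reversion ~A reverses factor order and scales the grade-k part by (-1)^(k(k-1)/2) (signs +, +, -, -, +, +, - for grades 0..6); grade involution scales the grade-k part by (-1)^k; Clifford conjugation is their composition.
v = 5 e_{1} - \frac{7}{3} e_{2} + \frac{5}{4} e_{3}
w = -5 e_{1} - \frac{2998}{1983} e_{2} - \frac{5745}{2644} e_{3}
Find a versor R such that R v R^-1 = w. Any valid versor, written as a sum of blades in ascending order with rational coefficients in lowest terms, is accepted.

Here q(v) = q(w) = \frac{2591}{144}; the classical choice R = v + w = -\frac{7625}{1983} e_{2} - \frac{610}{661} e_{3} then realises v -> w under the sandwich.
Answer: -\frac{7625}{1983} e_{2} - \frac{610}{661} e_{3}


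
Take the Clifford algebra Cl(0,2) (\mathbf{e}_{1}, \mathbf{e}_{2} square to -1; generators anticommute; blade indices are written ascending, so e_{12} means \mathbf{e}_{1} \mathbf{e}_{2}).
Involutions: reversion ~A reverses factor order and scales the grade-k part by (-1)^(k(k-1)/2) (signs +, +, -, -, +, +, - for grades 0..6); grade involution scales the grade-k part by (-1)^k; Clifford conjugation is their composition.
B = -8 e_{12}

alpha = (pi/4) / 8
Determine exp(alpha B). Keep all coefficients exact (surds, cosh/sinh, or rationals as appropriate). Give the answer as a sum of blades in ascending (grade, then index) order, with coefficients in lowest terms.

B^2 = (-8)^2*(e_{12})^2 = 64*(-1) = -64 (a basis 2-blade squares to minus the product of its generators' squares).
B^2 = -64 — the series telescopes trigonometrically here: l = 8, alpha*l = \frac{\pi}{4}, so exp(alpha B) = cos(\frac{\pi}{4}) + (sin(\frac{\pi}{4})/8)*B = \frac{\sqrt{2}}{2} + (\frac{\sqrt{2}}{16})*B.
Answer: \frac{\sqrt{2}}{2} - \frac{\sqrt{2}}{2} e_{12}


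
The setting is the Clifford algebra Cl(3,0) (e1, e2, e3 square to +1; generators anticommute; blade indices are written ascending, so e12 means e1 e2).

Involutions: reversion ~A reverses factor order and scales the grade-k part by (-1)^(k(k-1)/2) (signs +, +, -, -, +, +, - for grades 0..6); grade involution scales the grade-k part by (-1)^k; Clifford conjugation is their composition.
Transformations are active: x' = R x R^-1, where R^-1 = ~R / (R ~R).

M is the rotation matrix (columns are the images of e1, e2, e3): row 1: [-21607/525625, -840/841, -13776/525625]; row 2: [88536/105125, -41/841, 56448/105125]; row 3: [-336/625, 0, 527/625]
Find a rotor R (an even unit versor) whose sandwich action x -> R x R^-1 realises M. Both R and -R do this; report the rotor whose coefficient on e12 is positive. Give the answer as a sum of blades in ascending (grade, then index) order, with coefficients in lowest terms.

Method: write R = a + b12*e12 + b13*e13 + b23*e23 with a^2 + b12^2 + b13^2 + b23^2 = 1 (so R^-1 = ~R). Expanding the columns R e_j ~R gives tr M = 4a^2 - 1 and, from the antisymmetric part, M21 - M12 = -4a*b12, M13 - M31 = 4a*b13, M32 - M23 = -4a*b23.
Here tr M = 15839/21025, so a^2 = (1 + tr M)/4 = 9216/21025 and a = ±96/145. Taking a = 96/145: M21 - M12 = 193536/105125, M13 - M31 = 10752/21025, M32 - M23 = -56448/105125, giving b12 = -504/725, b13 = 28/145, b23 = 147/725, i.e. R = 96/145 - 504/725*e12 + 28/145*e13 + 147/725*e23.
Its e12 coefficient is negative, so report the other preimage -R.
Answer: -96/145 + 504/725*e12 - 28/145*e13 - 147/725*e23. Why the constraint matters: R and -R act identically through the sandwich — M has trace 15839/21025 either way — so only the sign condition on e12 picks one of the two preimages.


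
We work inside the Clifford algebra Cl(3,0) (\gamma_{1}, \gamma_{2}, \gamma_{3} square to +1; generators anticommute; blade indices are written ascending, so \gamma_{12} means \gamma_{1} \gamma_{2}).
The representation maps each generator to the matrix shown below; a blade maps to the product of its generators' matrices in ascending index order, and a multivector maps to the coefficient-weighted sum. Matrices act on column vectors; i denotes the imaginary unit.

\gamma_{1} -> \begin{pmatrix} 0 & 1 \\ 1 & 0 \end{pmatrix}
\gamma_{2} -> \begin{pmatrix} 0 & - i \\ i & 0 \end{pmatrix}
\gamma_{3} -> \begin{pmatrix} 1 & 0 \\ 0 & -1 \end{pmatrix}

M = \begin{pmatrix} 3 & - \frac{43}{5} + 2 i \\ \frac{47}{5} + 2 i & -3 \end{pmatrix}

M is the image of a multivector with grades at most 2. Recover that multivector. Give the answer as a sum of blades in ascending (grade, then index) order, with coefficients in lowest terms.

Method: 1, rho(\gamma_{1}), rho(\gamma_{2}), rho(\gamma_{3}) form a trace-orthogonal basis of the 2x2 complex matrices (tr(X Y) = 2 if X = Y, else 0), so M = m0*1 + m1*rho(\gamma_{1}) + m2*rho(\gamma_{2}) + m3*rho(\gamma_{3}) with m0 = tr(M)/2 = 0, m1 = tr(M rho(\gamma_{1}))/2 = \frac{2}{5} + 2 i, m2 = tr(M rho(\gamma_{2}))/2 = - 9 i, m3 = tr(M rho(\gamma_{3}))/2 = 3.
Multiplying table entries, the bivector images are rho(\gamma_{12}) = i*rho(\gamma_{3}), rho(\gamma_{13}) = -i*rho(\gamma_{2}), rho(\gamma_{23}) = i*rho(\gamma_{1}); with real blade coefficients the real parts of m0..m3 are the coefficients of 1, \gamma_{1}, \gamma_{2}, \gamma_{3} and the imaginary parts give the bivectors (\gamma_{23}: Im m1, \gamma_{13}: -Im m2, \gamma_{12}: Im m3).
Answer: \frac{2}{5} \gamma_{1} + 3 \gamma_{3} + 9 \gamma_{13} + 2 \gamma_{23}


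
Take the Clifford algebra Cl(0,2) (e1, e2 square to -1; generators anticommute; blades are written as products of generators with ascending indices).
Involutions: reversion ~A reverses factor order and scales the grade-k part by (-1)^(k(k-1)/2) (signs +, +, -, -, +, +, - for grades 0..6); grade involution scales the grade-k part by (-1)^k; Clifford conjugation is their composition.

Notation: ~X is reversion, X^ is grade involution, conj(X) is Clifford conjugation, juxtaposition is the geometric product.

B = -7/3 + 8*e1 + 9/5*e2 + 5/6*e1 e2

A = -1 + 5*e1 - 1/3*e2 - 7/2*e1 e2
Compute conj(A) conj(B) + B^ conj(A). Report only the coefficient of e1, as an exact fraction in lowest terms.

first term: -683/20 + 1156/45*e1 - 2803/90*e2 + 13/3*e1 e2
second term: -2399/60 + 589/45*e1 + 2237/90*e2 - 62/3*e1 e2
Answer: 349/9


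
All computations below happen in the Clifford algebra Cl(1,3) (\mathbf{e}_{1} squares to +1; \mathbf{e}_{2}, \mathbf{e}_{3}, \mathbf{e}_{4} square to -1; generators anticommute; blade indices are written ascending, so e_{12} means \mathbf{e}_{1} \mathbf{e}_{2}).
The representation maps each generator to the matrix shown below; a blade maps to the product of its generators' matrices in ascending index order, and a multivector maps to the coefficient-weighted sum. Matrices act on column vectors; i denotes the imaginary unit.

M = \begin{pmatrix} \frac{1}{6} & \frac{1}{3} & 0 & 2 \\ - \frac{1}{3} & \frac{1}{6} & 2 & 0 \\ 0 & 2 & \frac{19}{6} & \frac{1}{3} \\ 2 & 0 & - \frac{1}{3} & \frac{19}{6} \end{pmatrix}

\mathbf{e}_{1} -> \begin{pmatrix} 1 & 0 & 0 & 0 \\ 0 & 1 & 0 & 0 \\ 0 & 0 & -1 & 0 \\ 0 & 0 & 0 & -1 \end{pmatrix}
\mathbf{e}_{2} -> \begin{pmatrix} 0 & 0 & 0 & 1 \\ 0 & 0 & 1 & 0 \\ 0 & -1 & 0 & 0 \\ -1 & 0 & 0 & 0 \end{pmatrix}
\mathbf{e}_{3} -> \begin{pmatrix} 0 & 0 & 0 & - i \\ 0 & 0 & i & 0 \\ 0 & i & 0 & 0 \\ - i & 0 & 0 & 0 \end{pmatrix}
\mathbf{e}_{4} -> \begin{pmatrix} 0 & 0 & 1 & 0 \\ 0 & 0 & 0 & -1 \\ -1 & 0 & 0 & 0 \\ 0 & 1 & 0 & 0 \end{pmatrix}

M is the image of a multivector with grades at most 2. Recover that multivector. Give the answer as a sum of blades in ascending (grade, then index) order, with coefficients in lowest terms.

Method: the blade images are trace-orthogonal — tr(rho(e_A) rho(e_B)^-1) = 4 if A = B and 0 otherwise — and rho(e_A)^-1 = (e_A)^2 * rho(e_A) with (e_A)^2 = +1 or -1, so the coefficient of e_A in the preimage is (e_A)^2 * tr(M rho(e_A))/4.
Nonzero projections over blades of grade <= 2: 1: (1)^2 = +1, tr(M 1) = \frac{20}{3}, coefficient \frac{5}{3}; e_{1}: (e_{1})^2 = +1, tr(M rho(e_{1})) = -6, coefficient -\frac{3}{2}; e_{12}: (e_{12})^2 = +1, tr(M rho(e_{12})) = 8, coefficient 2; e_{24}: (e_{24})^2 = -1, tr(M rho(e_{24})) = - \frac{4}{3}, coefficient \frac{1}{3}. Every other blade of grade <= 2 projects to 0.
Answer: \frac{5}{3} - \frac{3}{2} e_{1} + 2 e_{12} + \frac{1}{3} e_{24}


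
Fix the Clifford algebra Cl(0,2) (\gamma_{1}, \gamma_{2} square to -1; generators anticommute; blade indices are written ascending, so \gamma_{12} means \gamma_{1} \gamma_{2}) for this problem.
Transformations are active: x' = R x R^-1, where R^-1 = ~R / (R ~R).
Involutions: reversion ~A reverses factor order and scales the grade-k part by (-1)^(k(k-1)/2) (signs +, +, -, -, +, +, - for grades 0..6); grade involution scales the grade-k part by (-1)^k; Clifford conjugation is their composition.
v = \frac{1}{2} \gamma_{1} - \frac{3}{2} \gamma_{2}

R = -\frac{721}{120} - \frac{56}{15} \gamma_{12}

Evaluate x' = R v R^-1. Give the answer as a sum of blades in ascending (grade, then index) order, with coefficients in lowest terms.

~R = -\frac{721}{120} + \frac{56}{15} \gamma_{12}, and R ~R = \frac{144109}{2880}, so R^-1 = ~R / (\frac{144109}{2880}).
R v = -\frac{413}{48} \gamma_{1} + \frac{343}{48} \gamma_{2}
Answer: \frac{9213}{5882} \gamma_{1} - \frac{1271}{5882} \gamma_{2}


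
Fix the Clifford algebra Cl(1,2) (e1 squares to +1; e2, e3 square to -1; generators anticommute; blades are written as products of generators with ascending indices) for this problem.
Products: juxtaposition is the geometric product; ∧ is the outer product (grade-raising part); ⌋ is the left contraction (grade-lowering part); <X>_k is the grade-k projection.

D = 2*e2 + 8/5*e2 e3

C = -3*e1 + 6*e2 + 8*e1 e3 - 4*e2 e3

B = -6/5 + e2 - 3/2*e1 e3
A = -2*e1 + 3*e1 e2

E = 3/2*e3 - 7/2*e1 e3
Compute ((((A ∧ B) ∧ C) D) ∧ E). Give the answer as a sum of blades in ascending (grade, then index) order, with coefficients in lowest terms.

step 1: 12/5*e1 - 28/5*e1 e2
step 2: 72/5*e1 e2 - 48/5*e1 e2 e3
step 3: -336/25*e1 - 1056/25*e1 e3
step 4: -504/25*e1 e3
Answer: -504/25*e1 e3


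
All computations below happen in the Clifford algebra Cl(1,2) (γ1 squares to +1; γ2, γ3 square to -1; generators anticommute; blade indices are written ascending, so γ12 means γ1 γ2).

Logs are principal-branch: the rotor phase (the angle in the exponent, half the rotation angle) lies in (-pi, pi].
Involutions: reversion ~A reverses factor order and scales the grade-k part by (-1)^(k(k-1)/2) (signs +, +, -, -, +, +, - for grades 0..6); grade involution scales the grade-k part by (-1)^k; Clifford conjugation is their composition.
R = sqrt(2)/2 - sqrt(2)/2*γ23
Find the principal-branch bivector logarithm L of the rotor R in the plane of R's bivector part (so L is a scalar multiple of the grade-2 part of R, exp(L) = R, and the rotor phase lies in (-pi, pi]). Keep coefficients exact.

The scalar part of R is sqrt(2)/2, which pins the rotor phase on the principal branch; dividing the bivector part by the sine of that phase recovers the unit plane, and L is the phase times that plane.
Concretely: cos(phase) = sqrt(2)/2 gives phase = ±pi/4, and since phase/sin(phase) is even the sign is immaterial: L = (phase/sin(phase)) * <R>_2 = (sqrt(2)*pi/4) * <R>_2.
Answer: -pi/4*γ23


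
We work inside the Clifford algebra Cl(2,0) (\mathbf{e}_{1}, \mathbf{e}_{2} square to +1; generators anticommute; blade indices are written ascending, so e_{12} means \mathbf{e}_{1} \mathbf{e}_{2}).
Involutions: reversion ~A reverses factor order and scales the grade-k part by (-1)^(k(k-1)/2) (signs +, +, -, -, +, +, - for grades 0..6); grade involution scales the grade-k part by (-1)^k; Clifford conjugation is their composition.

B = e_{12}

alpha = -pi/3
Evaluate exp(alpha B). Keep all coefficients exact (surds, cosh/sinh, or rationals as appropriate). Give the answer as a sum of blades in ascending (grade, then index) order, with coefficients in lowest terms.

B^2 = (1)^2*(e_{12})^2 = 1*(-1) = -1 (a basis 2-blade squares to minus the product of its generators' squares).
B^2 = -1 — B^2 < 0, so the exponential closes trigonometrically: l = 1, alpha*l = - \frac{\pi}{3}, so exp(alpha B) = cos(- \frac{\pi}{3}) + (sin(- \frac{\pi}{3})/1)*B = \frac{1}{2} + (- \frac{\sqrt{3}}{2})*B.
Answer: \frac{1}{2} - \frac{\sqrt{3}}{2} e_{12}


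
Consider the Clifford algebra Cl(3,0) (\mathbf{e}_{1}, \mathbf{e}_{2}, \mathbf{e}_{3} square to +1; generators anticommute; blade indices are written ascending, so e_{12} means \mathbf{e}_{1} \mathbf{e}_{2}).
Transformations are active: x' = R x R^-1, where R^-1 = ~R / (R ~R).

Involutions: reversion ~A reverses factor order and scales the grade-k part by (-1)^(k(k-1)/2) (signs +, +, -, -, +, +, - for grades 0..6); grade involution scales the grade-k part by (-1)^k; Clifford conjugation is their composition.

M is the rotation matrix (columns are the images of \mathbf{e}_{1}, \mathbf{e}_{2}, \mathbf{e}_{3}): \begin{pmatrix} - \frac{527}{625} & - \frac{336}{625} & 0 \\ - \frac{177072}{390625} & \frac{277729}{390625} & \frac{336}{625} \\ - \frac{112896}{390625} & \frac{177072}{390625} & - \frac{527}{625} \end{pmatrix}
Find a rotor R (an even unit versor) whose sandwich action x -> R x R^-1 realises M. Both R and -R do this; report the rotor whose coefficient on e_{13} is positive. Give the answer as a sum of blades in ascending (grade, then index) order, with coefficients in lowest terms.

Method: write R = a + b12*e_{12} + b13*e_{13} + b23*e_{23} with a^2 + b12^2 + b13^2 + b23^2 = 1 (so R^-1 = ~R). Expanding the columns R e_j ~R gives tr M = 4a^2 - 1 and, from the antisymmetric part, M21 - M12 = -4a*b12, M13 - M31 = 4a*b13, M32 - M23 = -4a*b23.
Here tr M = -\frac{381021}{390625}, so a^2 = (1 + tr M)/4 = \frac{2401}{390625} and a = ±\frac{49}{625}. Taking a = \frac{49}{625}: M21 - M12 = \frac{32928}{390625}, M13 - M31 = \frac{112896}{390625}, M32 - M23 = -\frac{32928}{390625}, giving b12 = -\frac{168}{625}, b13 = \frac{576}{625}, b23 = \frac{168}{625}, i.e. R = \frac{49}{625} - \frac{168}{625} e_{12} + \frac{576}{625} e_{13} + \frac{168}{625} e_{23}.
Its e_{13} coefficient is already positive.
Answer: \frac{49}{625} - \frac{168}{625} e_{12} + \frac{576}{625} e_{13} + \frac{168}{625} e_{23}. Why the constraint matters: R and -R act identically through the sandwich — M has trace -\frac{381021}{390625} either way — so only the sign condition on e_{13} picks one of the two preimages.
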